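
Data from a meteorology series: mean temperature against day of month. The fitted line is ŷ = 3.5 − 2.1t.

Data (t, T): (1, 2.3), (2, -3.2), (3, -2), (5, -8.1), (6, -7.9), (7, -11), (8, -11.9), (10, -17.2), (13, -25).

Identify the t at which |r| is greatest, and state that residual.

t = 2, r = -2.5

t=1: ŷ = 3.5 − 2.1·1 = 1.4; r = 2.3 − 1.4 = 0.9
t=2: ŷ = 3.5 − 2.1·2 = -0.7; r = -3.2 − (-0.7) = -2.5
t=3: ŷ = 3.5 − 2.1·3 = -2.8; r = -2 − (-2.8) = 0.8
t=5: ŷ = 3.5 − 2.1·5 = -7; r = -8.1 − (-7) = -1.1
t=6: ŷ = 3.5 − 2.1·6 = -9.1; r = -7.9 − (-9.1) = 1.2
t=7: ŷ = 3.5 − 2.1·7 = -11.2; r = -11 − (-11.2) = 0.2
t=8: ŷ = 3.5 − 2.1·8 = -13.3; r = -11.9 − (-13.3) = 1.4
t=10: ŷ = 3.5 − 2.1·10 = -17.5; r = -17.2 − (-17.5) = 0.3
t=13: ŷ = 3.5 − 2.1·13 = -23.8; r = -25 − (-23.8) = -1.2
Largest |r| is 2.5 at t = 2, residual -2.5.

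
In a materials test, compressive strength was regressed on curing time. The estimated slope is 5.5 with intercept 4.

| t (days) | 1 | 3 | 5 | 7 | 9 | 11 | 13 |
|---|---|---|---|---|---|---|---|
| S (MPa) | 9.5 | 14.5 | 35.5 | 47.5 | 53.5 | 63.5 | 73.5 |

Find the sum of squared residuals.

SSE = 82

t=1: ŷ = 4 + 5.5·1 = 9.5; e = 9.5 − 9.5 = 0
t=3: ŷ = 4 + 5.5·3 = 20.5; e = 14.5 − 20.5 = -6
t=5: ŷ = 4 + 5.5·5 = 31.5; e = 35.5 − 31.5 = 4
t=7: ŷ = 4 + 5.5·7 = 42.5; e = 47.5 − 42.5 = 5
t=9: ŷ = 4 + 5.5·9 = 53.5; e = 53.5 − 53.5 = 0
t=11: ŷ = 4 + 5.5·11 = 64.5; e = 63.5 − 64.5 = -1
t=13: ŷ = 4 + 5.5·13 = 75.5; e = 73.5 − 75.5 = -2
SSE = 0 + 36 + 16 + 25 + 0 + 1 + 4 = 82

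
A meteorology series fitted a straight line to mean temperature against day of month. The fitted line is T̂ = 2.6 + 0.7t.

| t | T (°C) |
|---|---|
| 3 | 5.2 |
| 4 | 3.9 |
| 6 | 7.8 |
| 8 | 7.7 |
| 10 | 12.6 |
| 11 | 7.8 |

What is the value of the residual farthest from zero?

t=3: T̂ = 2.6 + 0.7·3 = 4.7; r = 5.2 − 4.7 = 0.5
t=4: T̂ = 2.6 + 0.7·4 = 5.4; r = 3.9 − 5.4 = -1.5
t=6: T̂ = 2.6 + 0.7·6 = 6.8; r = 7.8 − 6.8 = 1
t=8: T̂ = 2.6 + 0.7·8 = 8.2; r = 7.7 − 8.2 = -0.5
t=10: T̂ = 2.6 + 0.7·10 = 9.6; r = 12.6 − 9.6 = 3
t=11: T̂ = 2.6 + 0.7·11 = 10.3; r = 7.8 − 10.3 = -2.5
Largest |r| is 3 at t = 10, residual 3.

r = 3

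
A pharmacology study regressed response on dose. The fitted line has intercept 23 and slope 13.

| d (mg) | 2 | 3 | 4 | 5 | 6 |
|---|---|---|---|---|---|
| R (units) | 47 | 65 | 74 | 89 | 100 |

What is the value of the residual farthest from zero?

e = 3

d=2: R̂ = 23 + 13·2 = 49; e = 47 − 49 = -2
d=3: R̂ = 23 + 13·3 = 62; e = 65 − 62 = 3
d=4: R̂ = 23 + 13·4 = 75; e = 74 − 75 = -1
d=5: R̂ = 23 + 13·5 = 88; e = 89 − 88 = 1
d=6: R̂ = 23 + 13·6 = 101; e = 100 − 101 = -1
Largest |e| is 3 at d = 3, residual 3.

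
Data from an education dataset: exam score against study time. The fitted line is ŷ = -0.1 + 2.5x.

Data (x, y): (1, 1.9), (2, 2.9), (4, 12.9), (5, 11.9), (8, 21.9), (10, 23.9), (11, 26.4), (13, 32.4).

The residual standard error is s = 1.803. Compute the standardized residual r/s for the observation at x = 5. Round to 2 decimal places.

ŷ = -0.1 + 2.5·5 = 12.4
r = 11.9 − 12.4 = -0.5
r/s = -0.5 / 1.803 = -0.28

-0.28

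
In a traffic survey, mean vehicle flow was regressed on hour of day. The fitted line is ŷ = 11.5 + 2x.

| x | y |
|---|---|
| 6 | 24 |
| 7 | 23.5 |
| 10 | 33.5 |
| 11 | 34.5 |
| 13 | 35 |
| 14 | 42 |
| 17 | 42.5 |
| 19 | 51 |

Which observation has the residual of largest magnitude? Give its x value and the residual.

x = 17, e = -3

x=6: ŷ = 11.5 + 2·6 = 23.5; e = 24 − 23.5 = 0.5
x=7: ŷ = 11.5 + 2·7 = 25.5; e = 23.5 − 25.5 = -2
x=10: ŷ = 11.5 + 2·10 = 31.5; e = 33.5 − 31.5 = 2
x=11: ŷ = 11.5 + 2·11 = 33.5; e = 34.5 − 33.5 = 1
x=13: ŷ = 11.5 + 2·13 = 37.5; e = 35 − 37.5 = -2.5
x=14: ŷ = 11.5 + 2·14 = 39.5; e = 42 − 39.5 = 2.5
x=17: ŷ = 11.5 + 2·17 = 45.5; e = 42.5 − 45.5 = -3
x=19: ŷ = 11.5 + 2·19 = 49.5; e = 51 − 49.5 = 1.5
Largest |e| is 3 at x = 17, residual -3.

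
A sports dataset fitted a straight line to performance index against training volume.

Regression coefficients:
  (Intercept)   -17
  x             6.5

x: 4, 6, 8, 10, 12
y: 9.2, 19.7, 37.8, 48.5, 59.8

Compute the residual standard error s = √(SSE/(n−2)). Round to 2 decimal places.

x=4: ŷ = -17 + 6.5·4 = 9; e = 9.2 − 9 = 0.2
x=6: ŷ = -17 + 6.5·6 = 22; e = 19.7 − 22 = -2.3
x=8: ŷ = -17 + 6.5·8 = 35; e = 37.8 − 35 = 2.8
x=10: ŷ = -17 + 6.5·10 = 48; e = 48.5 − 48 = 0.5
x=12: ŷ = -17 + 6.5·12 = 61; e = 59.8 − 61 = -1.2
SSE = 0.04 + 5.29 + 7.84 + 0.25 + 1.44 = 14.86
s = √(14.86/3) = √4.95333 ≈ 2.23

s = 2.23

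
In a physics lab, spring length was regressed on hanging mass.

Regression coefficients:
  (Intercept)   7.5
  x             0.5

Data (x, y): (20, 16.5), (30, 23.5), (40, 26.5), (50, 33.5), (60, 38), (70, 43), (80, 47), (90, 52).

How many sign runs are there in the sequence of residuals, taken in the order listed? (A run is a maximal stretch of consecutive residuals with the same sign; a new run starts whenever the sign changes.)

x=20: ŷ = 7.5 + 0.5·20 = 17.5; e = 16.5 − 17.5 = -1
x=30: ŷ = 7.5 + 0.5·30 = 22.5; e = 23.5 − 22.5 = 1
x=40: ŷ = 7.5 + 0.5·40 = 27.5; e = 26.5 − 27.5 = -1
x=50: ŷ = 7.5 + 0.5·50 = 32.5; e = 33.5 − 32.5 = 1
x=60: ŷ = 7.5 + 0.5·60 = 37.5; e = 38 − 37.5 = 0.5
x=70: ŷ = 7.5 + 0.5·70 = 42.5; e = 43 − 42.5 = 0.5
x=80: ŷ = 7.5 + 0.5·80 = 47.5; e = 47 − 47.5 = -0.5
x=90: ŷ = 7.5 + 0.5·90 = 52.5; e = 52 − 52.5 = -0.5
Signs: − + − + + + − −
Runs: −×1, +×1, −×1, +×3, −×2 → 5

5 runs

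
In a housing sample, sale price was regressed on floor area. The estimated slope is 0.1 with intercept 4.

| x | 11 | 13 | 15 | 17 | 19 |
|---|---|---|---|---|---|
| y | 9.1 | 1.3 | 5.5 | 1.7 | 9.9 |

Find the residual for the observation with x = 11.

r = 4

ŷ = 4 + 0.1·11 = 5.1
r = 9.1 − 5.1 = 4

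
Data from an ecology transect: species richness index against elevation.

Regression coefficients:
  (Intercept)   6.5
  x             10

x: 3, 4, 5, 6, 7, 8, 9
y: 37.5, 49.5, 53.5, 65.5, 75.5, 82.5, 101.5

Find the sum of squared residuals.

x=3: ŷ = 6.5 + 10·3 = 36.5; r = 37.5 − 36.5 = 1
x=4: ŷ = 6.5 + 10·4 = 46.5; r = 49.5 − 46.5 = 3
x=5: ŷ = 6.5 + 10·5 = 56.5; r = 53.5 − 56.5 = -3
x=6: ŷ = 6.5 + 10·6 = 66.5; r = 65.5 − 66.5 = -1
x=7: ŷ = 6.5 + 10·7 = 76.5; r = 75.5 − 76.5 = -1
x=8: ŷ = 6.5 + 10·8 = 86.5; r = 82.5 − 86.5 = -4
x=9: ŷ = 6.5 + 10·9 = 96.5; r = 101.5 − 96.5 = 5
SSE = 1 + 9 + 9 + 1 + 1 + 16 + 25 = 62

SSE = 62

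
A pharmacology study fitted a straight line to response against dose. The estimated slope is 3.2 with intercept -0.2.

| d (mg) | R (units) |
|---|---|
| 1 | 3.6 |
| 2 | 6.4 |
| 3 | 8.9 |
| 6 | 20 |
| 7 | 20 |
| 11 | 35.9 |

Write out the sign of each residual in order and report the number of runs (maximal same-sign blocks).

5 runs

d=1: ŷ = -0.2 + 3.2·1 = 3; e = 3.6 − 3 = 0.6
d=2: ŷ = -0.2 + 3.2·2 = 6.2; e = 6.4 − 6.2 = 0.2
d=3: ŷ = -0.2 + 3.2·3 = 9.4; e = 8.9 − 9.4 = -0.5
d=6: ŷ = -0.2 + 3.2·6 = 19; e = 20 − 19 = 1
d=7: ŷ = -0.2 + 3.2·7 = 22.2; e = 20 − 22.2 = -2.2
d=11: ŷ = -0.2 + 3.2·11 = 35; e = 35.9 − 35 = 0.9
Signs: + + − + − +
Runs: +×2, −×1, +×1, −×1, +×1 → 5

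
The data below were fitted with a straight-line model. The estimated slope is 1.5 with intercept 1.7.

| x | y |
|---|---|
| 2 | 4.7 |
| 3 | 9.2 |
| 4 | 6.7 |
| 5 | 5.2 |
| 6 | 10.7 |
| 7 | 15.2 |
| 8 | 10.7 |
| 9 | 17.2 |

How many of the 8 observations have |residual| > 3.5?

1

x=2: ŷ = 1.7 + 1.5·2 = 4.7; r = 4.7 − 4.7 = 0
x=3: ŷ = 1.7 + 1.5·3 = 6.2; r = 9.2 − 6.2 = 3
x=4: ŷ = 1.7 + 1.5·4 = 7.7; r = 6.7 − 7.7 = -1
x=5: ŷ = 1.7 + 1.5·5 = 9.2; r = 5.2 − 9.2 = -4
x=6: ŷ = 1.7 + 1.5·6 = 10.7; r = 10.7 − 10.7 = 0
x=7: ŷ = 1.7 + 1.5·7 = 12.2; r = 15.2 − 12.2 = 3
x=8: ŷ = 1.7 + 1.5·8 = 13.7; r = 10.7 − 13.7 = -3
x=9: ŷ = 1.7 + 1.5·9 = 15.2; r = 17.2 − 15.2 = 2
|r| > 3.5: x=5 (|r|=4) → 1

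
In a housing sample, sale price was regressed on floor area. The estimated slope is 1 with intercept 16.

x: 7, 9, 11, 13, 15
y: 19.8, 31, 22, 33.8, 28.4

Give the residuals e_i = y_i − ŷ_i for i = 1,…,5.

x=7: ŷ = 16 + 7 = 23; e = 19.8 − 23 = -3.2
x=9: ŷ = 16 + 9 = 25; e = 31 − 25 = 6
x=11: ŷ = 16 + 11 = 27; e = 22 − 27 = -5
x=13: ŷ = 16 + 13 = 29; e = 33.8 − 29 = 4.8
x=15: ŷ = 16 + 15 = 31; e = 28.4 − 31 = -2.6

-3.2, 6, -5, 4.8, -2.6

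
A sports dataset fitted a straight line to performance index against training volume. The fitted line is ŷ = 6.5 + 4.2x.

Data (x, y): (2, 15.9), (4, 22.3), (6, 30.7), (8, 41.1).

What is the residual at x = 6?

ŷ = 6.5 + 4.2·6 = 31.7
r = 30.7 − 31.7 = -1

r = -1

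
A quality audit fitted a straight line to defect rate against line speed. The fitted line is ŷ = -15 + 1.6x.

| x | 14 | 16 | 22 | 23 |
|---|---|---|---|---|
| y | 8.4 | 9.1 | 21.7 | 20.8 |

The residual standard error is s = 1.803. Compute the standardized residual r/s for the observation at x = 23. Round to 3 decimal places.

ŷ = -15 + 1.6·23 = 21.8
r = 20.8 − 21.8 = -1
r/s = -1 / 1.803 = -0.555

-0.555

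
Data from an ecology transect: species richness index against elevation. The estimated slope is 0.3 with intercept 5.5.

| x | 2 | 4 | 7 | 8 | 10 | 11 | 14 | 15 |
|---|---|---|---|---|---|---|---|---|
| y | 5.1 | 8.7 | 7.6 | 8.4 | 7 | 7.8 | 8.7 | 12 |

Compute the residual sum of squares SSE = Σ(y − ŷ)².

SSE = 13.5

x=2: ŷ = 5.5 + 0.3·2 = 6.1; r = 5.1 − 6.1 = -1
x=4: ŷ = 5.5 + 0.3·4 = 6.7; r = 8.7 − 6.7 = 2
x=7: ŷ = 5.5 + 0.3·7 = 7.6; r = 7.6 − 7.6 = 0
x=8: ŷ = 5.5 + 0.3·8 = 7.9; r = 8.4 − 7.9 = 0.5
x=10: ŷ = 5.5 + 0.3·10 = 8.5; r = 7 − 8.5 = -1.5
x=11: ŷ = 5.5 + 0.3·11 = 8.8; r = 7.8 − 8.8 = -1
x=14: ŷ = 5.5 + 0.3·14 = 9.7; r = 8.7 − 9.7 = -1
x=15: ŷ = 5.5 + 0.3·15 = 10; r = 12 − 10 = 2
SSE = 1 + 4 + 0 + 0.25 + 2.25 + 1 + 1 + 4 = 13.5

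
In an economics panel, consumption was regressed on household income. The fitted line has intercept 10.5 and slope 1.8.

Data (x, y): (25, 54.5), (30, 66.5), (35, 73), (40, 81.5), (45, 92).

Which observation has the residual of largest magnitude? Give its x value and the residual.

x=25: ŷ = 10.5 + 1.8·25 = 55.5; e = 54.5 − 55.5 = -1
x=30: ŷ = 10.5 + 1.8·30 = 64.5; e = 66.5 − 64.5 = 2
x=35: ŷ = 10.5 + 1.8·35 = 73.5; e = 73 − 73.5 = -0.5
x=40: ŷ = 10.5 + 1.8·40 = 82.5; e = 81.5 − 82.5 = -1
x=45: ŷ = 10.5 + 1.8·45 = 91.5; e = 92 − 91.5 = 0.5
Largest |e| is 2 at x = 30, residual 2.

x = 30, e = 2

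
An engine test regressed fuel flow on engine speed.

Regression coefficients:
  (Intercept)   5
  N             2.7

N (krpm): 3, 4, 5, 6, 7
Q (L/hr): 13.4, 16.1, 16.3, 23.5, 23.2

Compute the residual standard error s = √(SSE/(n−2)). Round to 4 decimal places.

N=3: ŷ = 5 + 2.7·3 = 13.1; e = 13.4 − 13.1 = 0.3
N=4: ŷ = 5 + 2.7·4 = 15.8; e = 16.1 − 15.8 = 0.3
N=5: ŷ = 5 + 2.7·5 = 18.5; e = 16.3 − 18.5 = -2.2
N=6: ŷ = 5 + 2.7·6 = 21.2; e = 23.5 − 21.2 = 2.3
N=7: ŷ = 5 + 2.7·7 = 23.9; e = 23.2 − 23.9 = -0.7
SSE = 0.09 + 0.09 + 4.84 + 5.29 + 0.49 = 10.8
s = √(10.8/3) = √3.6 ≈ 1.8974

s = 1.8974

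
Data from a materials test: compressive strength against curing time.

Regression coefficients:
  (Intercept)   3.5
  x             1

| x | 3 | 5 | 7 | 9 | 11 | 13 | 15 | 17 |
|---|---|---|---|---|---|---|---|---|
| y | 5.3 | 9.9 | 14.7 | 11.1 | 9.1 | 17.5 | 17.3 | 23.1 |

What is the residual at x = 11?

ŷ = 3.5 + 11 = 14.5
e = 9.1 − 14.5 = -5.4

e = -5.4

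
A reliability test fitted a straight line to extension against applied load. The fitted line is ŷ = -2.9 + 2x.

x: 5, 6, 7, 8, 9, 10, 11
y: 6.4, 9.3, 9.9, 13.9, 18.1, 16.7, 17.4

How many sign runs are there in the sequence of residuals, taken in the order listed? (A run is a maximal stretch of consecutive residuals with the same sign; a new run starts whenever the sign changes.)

5 runs

x=5: ŷ = -2.9 + 2·5 = 7.1; r = 6.4 − 7.1 = -0.7
x=6: ŷ = -2.9 + 2·6 = 9.1; r = 9.3 − 9.1 = 0.2
x=7: ŷ = -2.9 + 2·7 = 11.1; r = 9.9 − 11.1 = -1.2
x=8: ŷ = -2.9 + 2·8 = 13.1; r = 13.9 − 13.1 = 0.8
x=9: ŷ = -2.9 + 2·9 = 15.1; r = 18.1 − 15.1 = 3
x=10: ŷ = -2.9 + 2·10 = 17.1; r = 16.7 − 17.1 = -0.4
x=11: ŷ = -2.9 + 2·11 = 19.1; r = 17.4 − 19.1 = -1.7
Signs: − + − + + − −
Runs: −×1, +×1, −×1, +×2, −×2 → 5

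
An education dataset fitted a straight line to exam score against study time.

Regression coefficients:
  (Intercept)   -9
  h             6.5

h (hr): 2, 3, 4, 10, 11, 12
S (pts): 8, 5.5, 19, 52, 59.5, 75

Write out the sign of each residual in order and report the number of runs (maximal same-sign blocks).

h=2: Ŝ = -9 + 6.5·2 = 4; e = 8 − 4 = 4
h=3: Ŝ = -9 + 6.5·3 = 10.5; e = 5.5 − 10.5 = -5
h=4: Ŝ = -9 + 6.5·4 = 17; e = 19 − 17 = 2
h=10: Ŝ = -9 + 6.5·10 = 56; e = 52 − 56 = -4
h=11: Ŝ = -9 + 6.5·11 = 62.5; e = 59.5 − 62.5 = -3
h=12: Ŝ = -9 + 6.5·12 = 69; e = 75 − 69 = 6
Signs: + − + − − +
Runs: +×1, −×1, +×1, −×2, +×1 → 5

5 runs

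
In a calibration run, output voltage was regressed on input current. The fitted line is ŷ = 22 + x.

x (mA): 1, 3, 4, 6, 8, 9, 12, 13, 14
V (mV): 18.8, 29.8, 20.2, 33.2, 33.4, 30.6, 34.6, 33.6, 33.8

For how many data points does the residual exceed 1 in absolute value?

7

x=1: ŷ = 22 + 1 = 23; r = 18.8 − 23 = -4.2
x=3: ŷ = 22 + 3 = 25; r = 29.8 − 25 = 4.8
x=4: ŷ = 22 + 4 = 26; r = 20.2 − 26 = -5.8
x=6: ŷ = 22 + 6 = 28; r = 33.2 − 28 = 5.2
x=8: ŷ = 22 + 8 = 30; r = 33.4 − 30 = 3.4
x=9: ŷ = 22 + 9 = 31; r = 30.6 − 31 = -0.4
x=12: ŷ = 22 + 12 = 34; r = 34.6 − 34 = 0.6
x=13: ŷ = 22 + 13 = 35; r = 33.6 − 35 = -1.4
x=14: ŷ = 22 + 14 = 36; r = 33.8 − 36 = -2.2
|r| > 1: x=1 (|r|=4.2), x=3 (|r|=4.8), x=4 (|r|=5.8), x=6 (|r|=5.2), x=8 (|r|=3.4), x=13 (|r|=1.4), x=14 (|r|=2.2) → 7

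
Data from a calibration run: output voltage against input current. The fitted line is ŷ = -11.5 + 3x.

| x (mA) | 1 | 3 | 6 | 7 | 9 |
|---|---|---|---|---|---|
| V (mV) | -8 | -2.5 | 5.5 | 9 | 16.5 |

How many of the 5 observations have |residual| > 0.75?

2

x=1: ŷ = -11.5 + 3·1 = -8.5; r = -8 − (-8.5) = 0.5
x=3: ŷ = -11.5 + 3·3 = -2.5; r = -2.5 − (-2.5) = 0
x=6: ŷ = -11.5 + 3·6 = 6.5; r = 5.5 − 6.5 = -1
x=7: ŷ = -11.5 + 3·7 = 9.5; r = 9 − 9.5 = -0.5
x=9: ŷ = -11.5 + 3·9 = 15.5; r = 16.5 − 15.5 = 1
|r| > 0.75: x=6 (|r|=1), x=9 (|r|=1) → 2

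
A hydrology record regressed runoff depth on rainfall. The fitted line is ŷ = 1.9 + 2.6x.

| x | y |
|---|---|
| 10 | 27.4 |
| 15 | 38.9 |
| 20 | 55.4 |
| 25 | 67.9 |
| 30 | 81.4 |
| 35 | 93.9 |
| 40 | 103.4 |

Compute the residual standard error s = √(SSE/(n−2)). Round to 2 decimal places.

x=10: ŷ = 1.9 + 2.6·10 = 27.9; e = 27.4 − 27.9 = -0.5
x=15: ŷ = 1.9 + 2.6·15 = 40.9; e = 38.9 − 40.9 = -2
x=20: ŷ = 1.9 + 2.6·20 = 53.9; e = 55.4 − 53.9 = 1.5
x=25: ŷ = 1.9 + 2.6·25 = 66.9; e = 67.9 − 66.9 = 1
x=30: ŷ = 1.9 + 2.6·30 = 79.9; e = 81.4 − 79.9 = 1.5
x=35: ŷ = 1.9 + 2.6·35 = 92.9; e = 93.9 − 92.9 = 1
x=40: ŷ = 1.9 + 2.6·40 = 105.9; e = 103.4 − 105.9 = -2.5
SSE = 0.25 + 4 + 2.25 + 1 + 2.25 + 1 + 6.25 = 17
s = √(17/5) = √3.4 ≈ 1.84

s = 1.84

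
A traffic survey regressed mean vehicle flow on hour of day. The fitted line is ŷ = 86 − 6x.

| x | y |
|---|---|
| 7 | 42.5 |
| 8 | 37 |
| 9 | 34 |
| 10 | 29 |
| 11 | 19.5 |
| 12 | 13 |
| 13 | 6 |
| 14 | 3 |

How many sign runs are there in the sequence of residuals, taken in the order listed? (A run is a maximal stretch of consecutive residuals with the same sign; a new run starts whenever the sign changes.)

4 runs

x=7: ŷ = 86 − 6·7 = 44; e = 42.5 − 44 = -1.5
x=8: ŷ = 86 − 6·8 = 38; e = 37 − 38 = -1
x=9: ŷ = 86 − 6·9 = 32; e = 34 − 32 = 2
x=10: ŷ = 86 − 6·10 = 26; e = 29 − 26 = 3
x=11: ŷ = 86 − 6·11 = 20; e = 19.5 − 20 = -0.5
x=12: ŷ = 86 − 6·12 = 14; e = 13 − 14 = -1
x=13: ŷ = 86 − 6·13 = 8; e = 6 − 8 = -2
x=14: ŷ = 86 − 6·14 = 2; e = 3 − 2 = 1
Signs: − − + + − − − +
Runs: −×2, +×2, −×3, +×1 → 4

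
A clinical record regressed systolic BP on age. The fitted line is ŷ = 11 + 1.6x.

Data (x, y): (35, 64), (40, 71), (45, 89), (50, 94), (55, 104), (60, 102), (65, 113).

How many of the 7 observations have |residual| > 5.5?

1

x=35: ŷ = 11 + 1.6·35 = 67; r = 64 − 67 = -3
x=40: ŷ = 11 + 1.6·40 = 75; r = 71 − 75 = -4
x=45: ŷ = 11 + 1.6·45 = 83; r = 89 − 83 = 6
x=50: ŷ = 11 + 1.6·50 = 91; r = 94 − 91 = 3
x=55: ŷ = 11 + 1.6·55 = 99; r = 104 − 99 = 5
x=60: ŷ = 11 + 1.6·60 = 107; r = 102 − 107 = -5
x=65: ŷ = 11 + 1.6·65 = 115; r = 113 − 115 = -2
|r| > 5.5: x=45 (|r|=6) → 1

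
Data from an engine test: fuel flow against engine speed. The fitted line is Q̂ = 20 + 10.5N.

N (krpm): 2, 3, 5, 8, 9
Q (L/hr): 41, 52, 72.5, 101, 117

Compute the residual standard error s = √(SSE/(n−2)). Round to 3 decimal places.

N=2: Q̂ = 20 + 10.5·2 = 41; e = 41 − 41 = 0
N=3: Q̂ = 20 + 10.5·3 = 51.5; e = 52 − 51.5 = 0.5
N=5: Q̂ = 20 + 10.5·5 = 72.5; e = 72.5 − 72.5 = 0
N=8: Q̂ = 20 + 10.5·8 = 104; e = 101 − 104 = -3
N=9: Q̂ = 20 + 10.5·9 = 114.5; e = 117 − 114.5 = 2.5
SSE = 0 + 0.25 + 0 + 9 + 6.25 = 15.5
s = √(15.5/3) = √5.16667 ≈ 2.273

s = 2.273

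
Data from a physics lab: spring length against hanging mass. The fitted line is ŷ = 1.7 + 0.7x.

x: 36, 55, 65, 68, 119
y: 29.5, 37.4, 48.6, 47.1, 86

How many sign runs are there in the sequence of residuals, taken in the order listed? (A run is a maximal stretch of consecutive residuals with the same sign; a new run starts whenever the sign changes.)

x=36: ŷ = 1.7 + 0.7·36 = 26.9; r = 29.5 − 26.9 = 2.6
x=55: ŷ = 1.7 + 0.7·55 = 40.2; r = 37.4 − 40.2 = -2.8
x=65: ŷ = 1.7 + 0.7·65 = 47.2; r = 48.6 − 47.2 = 1.4
x=68: ŷ = 1.7 + 0.7·68 = 49.3; r = 47.1 − 49.3 = -2.2
x=119: ŷ = 1.7 + 0.7·119 = 85; r = 86 − 85 = 1
Signs: + − + − +
Runs: +×1, −×1, +×1, −×1, +×1 → 5

5 runs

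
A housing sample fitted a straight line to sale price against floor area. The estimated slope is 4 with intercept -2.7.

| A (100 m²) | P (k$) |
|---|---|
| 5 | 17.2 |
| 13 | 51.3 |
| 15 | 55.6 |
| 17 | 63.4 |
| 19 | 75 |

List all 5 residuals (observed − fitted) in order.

-0.1, 2, -1.7, -1.9, 1.7

A=5: P̂ = -2.7 + 4·5 = 17.3; e = 17.2 − 17.3 = -0.1
A=13: P̂ = -2.7 + 4·13 = 49.3; e = 51.3 − 49.3 = 2
A=15: P̂ = -2.7 + 4·15 = 57.3; e = 55.6 − 57.3 = -1.7
A=17: P̂ = -2.7 + 4·17 = 65.3; e = 63.4 − 65.3 = -1.9
A=19: P̂ = -2.7 + 4·19 = 73.3; e = 75 − 73.3 = 1.7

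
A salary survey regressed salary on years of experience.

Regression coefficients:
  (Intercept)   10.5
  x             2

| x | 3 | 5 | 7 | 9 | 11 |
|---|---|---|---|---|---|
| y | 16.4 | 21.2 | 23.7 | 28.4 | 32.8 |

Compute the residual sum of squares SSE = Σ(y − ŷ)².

SSE = 1.24

x=3: ŷ = 10.5 + 2·3 = 16.5; r = 16.4 − 16.5 = -0.1
x=5: ŷ = 10.5 + 2·5 = 20.5; r = 21.2 − 20.5 = 0.7
x=7: ŷ = 10.5 + 2·7 = 24.5; r = 23.7 − 24.5 = -0.8
x=9: ŷ = 10.5 + 2·9 = 28.5; r = 28.4 − 28.5 = -0.1
x=11: ŷ = 10.5 + 2·11 = 32.5; r = 32.8 − 32.5 = 0.3
SSE = 0.01 + 0.49 + 0.64 + 0.01 + 0.09 = 1.24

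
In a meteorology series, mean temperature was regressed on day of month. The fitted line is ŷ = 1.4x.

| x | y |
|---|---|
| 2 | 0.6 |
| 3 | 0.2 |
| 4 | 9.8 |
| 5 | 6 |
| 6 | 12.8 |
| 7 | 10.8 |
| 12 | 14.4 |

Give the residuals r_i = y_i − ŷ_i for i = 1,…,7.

-2.2, -4, 4.2, -1, 4.4, 1, -2.4

x=2: ŷ = 1.4·2 = 2.8; r = 0.6 − 2.8 = -2.2
x=3: ŷ = 1.4·3 = 4.2; r = 0.2 − 4.2 = -4
x=4: ŷ = 1.4·4 = 5.6; r = 9.8 − 5.6 = 4.2
x=5: ŷ = 1.4·5 = 7; r = 6 − 7 = -1
x=6: ŷ = 1.4·6 = 8.4; r = 12.8 − 8.4 = 4.4
x=7: ŷ = 1.4·7 = 9.8; r = 10.8 − 9.8 = 1
x=12: ŷ = 1.4·12 = 16.8; r = 14.4 − 16.8 = -2.4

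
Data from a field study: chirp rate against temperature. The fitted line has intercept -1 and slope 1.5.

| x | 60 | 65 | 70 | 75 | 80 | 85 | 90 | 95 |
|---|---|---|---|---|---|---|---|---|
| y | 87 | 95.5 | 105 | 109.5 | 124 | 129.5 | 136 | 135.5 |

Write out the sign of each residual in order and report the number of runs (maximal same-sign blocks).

5 runs

x=60: ŷ = -1 + 1.5·60 = 89; e = 87 − 89 = -2
x=65: ŷ = -1 + 1.5·65 = 96.5; e = 95.5 − 96.5 = -1
x=70: ŷ = -1 + 1.5·70 = 104; e = 105 − 104 = 1
x=75: ŷ = -1 + 1.5·75 = 111.5; e = 109.5 − 111.5 = -2
x=80: ŷ = -1 + 1.5·80 = 119; e = 124 − 119 = 5
x=85: ŷ = -1 + 1.5·85 = 126.5; e = 129.5 − 126.5 = 3
x=90: ŷ = -1 + 1.5·90 = 134; e = 136 − 134 = 2
x=95: ŷ = -1 + 1.5·95 = 141.5; e = 135.5 − 141.5 = -6
Signs: − − + − + + + −
Runs: −×2, +×1, −×1, +×3, −×1 → 5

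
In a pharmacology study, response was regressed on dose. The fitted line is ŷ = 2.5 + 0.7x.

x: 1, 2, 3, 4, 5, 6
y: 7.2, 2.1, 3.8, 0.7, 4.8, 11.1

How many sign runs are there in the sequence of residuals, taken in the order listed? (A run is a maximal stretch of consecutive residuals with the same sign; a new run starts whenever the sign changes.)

x=1: ŷ = 2.5 + 0.7·1 = 3.2; r = 7.2 − 3.2 = 4
x=2: ŷ = 2.5 + 0.7·2 = 3.9; r = 2.1 − 3.9 = -1.8
x=3: ŷ = 2.5 + 0.7·3 = 4.6; r = 3.8 − 4.6 = -0.8
x=4: ŷ = 2.5 + 0.7·4 = 5.3; r = 0.7 − 5.3 = -4.6
x=5: ŷ = 2.5 + 0.7·5 = 6; r = 4.8 − 6 = -1.2
x=6: ŷ = 2.5 + 0.7·6 = 6.7; r = 11.1 − 6.7 = 4.4
Signs: + − − − − +
Runs: +×1, −×4, +×1 → 3

3 runs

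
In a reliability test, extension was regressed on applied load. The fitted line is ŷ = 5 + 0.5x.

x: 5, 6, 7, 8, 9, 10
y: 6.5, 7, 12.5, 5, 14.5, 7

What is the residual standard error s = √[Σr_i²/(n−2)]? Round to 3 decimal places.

x=5: ŷ = 5 + 0.5·5 = 7.5; r = 6.5 − 7.5 = -1
x=6: ŷ = 5 + 0.5·6 = 8; r = 7 − 8 = -1
x=7: ŷ = 5 + 0.5·7 = 8.5; r = 12.5 − 8.5 = 4
x=8: ŷ = 5 + 0.5·8 = 9; r = 5 − 9 = -4
x=9: ŷ = 5 + 0.5·9 = 9.5; r = 14.5 − 9.5 = 5
x=10: ŷ = 5 + 0.5·10 = 10; r = 7 − 10 = -3
SSE = 1 + 1 + 16 + 16 + 25 + 9 = 68
s = √(68/4) = √17 ≈ 4.123

s = 4.123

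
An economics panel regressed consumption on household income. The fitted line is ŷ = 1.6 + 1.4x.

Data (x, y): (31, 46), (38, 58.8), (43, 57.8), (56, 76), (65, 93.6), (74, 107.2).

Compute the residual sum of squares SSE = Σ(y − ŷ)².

x=31: ŷ = 1.6 + 1.4·31 = 45; r = 46 − 45 = 1
x=38: ŷ = 1.6 + 1.4·38 = 54.8; r = 58.8 − 54.8 = 4
x=43: ŷ = 1.6 + 1.4·43 = 61.8; r = 57.8 − 61.8 = -4
x=56: ŷ = 1.6 + 1.4·56 = 80; r = 76 − 80 = -4
x=65: ŷ = 1.6 + 1.4·65 = 92.6; r = 93.6 − 92.6 = 1
x=74: ŷ = 1.6 + 1.4·74 = 105.2; r = 107.2 − 105.2 = 2
SSE = 1 + 16 + 16 + 16 + 1 + 4 = 54

SSE = 54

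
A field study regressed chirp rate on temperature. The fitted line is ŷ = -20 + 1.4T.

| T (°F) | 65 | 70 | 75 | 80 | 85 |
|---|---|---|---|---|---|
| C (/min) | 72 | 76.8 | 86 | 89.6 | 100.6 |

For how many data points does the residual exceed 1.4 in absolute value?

2

T=65: ŷ = -20 + 1.4·65 = 71; e = 72 − 71 = 1
T=70: ŷ = -20 + 1.4·70 = 78; e = 76.8 − 78 = -1.2
T=75: ŷ = -20 + 1.4·75 = 85; e = 86 − 85 = 1
T=80: ŷ = -20 + 1.4·80 = 92; e = 89.6 − 92 = -2.4
T=85: ŷ = -20 + 1.4·85 = 99; e = 100.6 − 99 = 1.6
|e| > 1.4: T=80 (|e|=2.4), T=85 (|e|=1.6) → 2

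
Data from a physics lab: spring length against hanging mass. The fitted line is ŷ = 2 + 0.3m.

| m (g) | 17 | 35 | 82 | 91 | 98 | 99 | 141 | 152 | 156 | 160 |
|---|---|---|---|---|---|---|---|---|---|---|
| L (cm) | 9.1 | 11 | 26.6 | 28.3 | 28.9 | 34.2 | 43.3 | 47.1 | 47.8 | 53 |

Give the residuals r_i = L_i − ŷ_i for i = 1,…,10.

2, -1.5, 0, -1, -2.5, 2.5, -1, -0.5, -1, 3

m=17: ŷ = 2 + 0.3·17 = 7.1; r = 9.1 − 7.1 = 2
m=35: ŷ = 2 + 0.3·35 = 12.5; r = 11 − 12.5 = -1.5
m=82: ŷ = 2 + 0.3·82 = 26.6; r = 26.6 − 26.6 = 0
m=91: ŷ = 2 + 0.3·91 = 29.3; r = 28.3 − 29.3 = -1
m=98: ŷ = 2 + 0.3·98 = 31.4; r = 28.9 − 31.4 = -2.5
m=99: ŷ = 2 + 0.3·99 = 31.7; r = 34.2 − 31.7 = 2.5
m=141: ŷ = 2 + 0.3·141 = 44.3; r = 43.3 − 44.3 = -1
m=152: ŷ = 2 + 0.3·152 = 47.6; r = 47.1 − 47.6 = -0.5
m=156: ŷ = 2 + 0.3·156 = 48.8; r = 47.8 − 48.8 = -1
m=160: ŷ = 2 + 0.3·160 = 50; r = 53 − 50 = 3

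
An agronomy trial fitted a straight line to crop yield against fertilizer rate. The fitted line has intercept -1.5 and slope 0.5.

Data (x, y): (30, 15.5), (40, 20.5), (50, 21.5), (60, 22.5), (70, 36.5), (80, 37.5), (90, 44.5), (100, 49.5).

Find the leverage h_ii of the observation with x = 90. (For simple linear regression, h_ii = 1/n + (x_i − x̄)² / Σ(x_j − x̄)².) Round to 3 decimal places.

x̄ = (30 + 40 + 50 + 60 + 70 + 80 + 90 + 100)/8 = 65
Σ(x − x̄)² = 1225 + 625 + 225 + 25 + 25 + 225 + 625 + 1225 = 4200
h = 1/8 + (25)²/4200 = 0.125 + 0.14881 = 0.274

h = 0.274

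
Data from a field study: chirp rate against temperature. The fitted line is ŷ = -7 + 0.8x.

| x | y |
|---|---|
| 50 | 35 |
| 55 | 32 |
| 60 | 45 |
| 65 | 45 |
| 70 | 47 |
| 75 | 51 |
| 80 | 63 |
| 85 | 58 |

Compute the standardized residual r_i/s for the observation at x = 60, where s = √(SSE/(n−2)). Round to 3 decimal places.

0.990

x=50: ŷ = -7 + 0.8·50 = 33; r = 35 − 33 = 2
x=55: ŷ = -7 + 0.8·55 = 37; r = 32 − 37 = -5
x=60: ŷ = -7 + 0.8·60 = 41; r = 45 − 41 = 4
x=65: ŷ = -7 + 0.8·65 = 45; r = 45 − 45 = 0
x=70: ŷ = -7 + 0.8·70 = 49; r = 47 − 49 = -2
x=75: ŷ = -7 + 0.8·75 = 53; r = 51 − 53 = -2
x=80: ŷ = -7 + 0.8·80 = 57; r = 63 − 57 = 6
x=85: ŷ = -7 + 0.8·85 = 61; r = 58 − 61 = -3
SSE = 4 + 25 + 16 + 0 + 4 + 4 + 36 + 9 = 98
s = √(98/6) = 4.04145
r/s = 4 / 4.04145 = 0.990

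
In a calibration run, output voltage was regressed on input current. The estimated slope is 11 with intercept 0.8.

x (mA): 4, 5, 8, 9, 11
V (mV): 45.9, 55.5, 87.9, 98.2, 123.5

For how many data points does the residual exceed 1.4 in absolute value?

2

x=4: ŷ = 0.8 + 11·4 = 44.8; r = 45.9 − 44.8 = 1.1
x=5: ŷ = 0.8 + 11·5 = 55.8; r = 55.5 − 55.8 = -0.3
x=8: ŷ = 0.8 + 11·8 = 88.8; r = 87.9 − 88.8 = -0.9
x=9: ŷ = 0.8 + 11·9 = 99.8; r = 98.2 − 99.8 = -1.6
x=11: ŷ = 0.8 + 11·11 = 121.8; r = 123.5 − 121.8 = 1.7
|r| > 1.4: x=9 (|r|=1.6), x=11 (|r|=1.7) → 2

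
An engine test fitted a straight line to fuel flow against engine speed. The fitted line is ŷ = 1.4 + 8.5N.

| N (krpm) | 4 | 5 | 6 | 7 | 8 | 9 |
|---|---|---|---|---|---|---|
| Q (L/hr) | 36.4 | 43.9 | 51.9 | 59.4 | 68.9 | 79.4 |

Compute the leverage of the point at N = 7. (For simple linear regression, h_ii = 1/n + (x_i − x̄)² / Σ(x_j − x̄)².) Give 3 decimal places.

h = 0.181

N̄ = (4 + 5 + 6 + 7 + 8 + 9)/6 = 6.5
Σ(N − N̄)² = 6.25 + 2.25 + 0.25 + 0.25 + 2.25 + 6.25 = 17.5
h = 1/6 + (0.5)²/17.5 = 0.166667 + 0.0142857 = 0.181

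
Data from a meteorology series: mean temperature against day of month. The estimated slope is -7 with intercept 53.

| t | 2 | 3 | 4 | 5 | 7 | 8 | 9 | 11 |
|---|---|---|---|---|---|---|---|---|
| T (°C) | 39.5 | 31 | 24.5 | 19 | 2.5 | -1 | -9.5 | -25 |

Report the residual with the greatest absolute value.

e = 2

t=2: ŷ = 53 − 7·2 = 39; e = 39.5 − 39 = 0.5
t=3: ŷ = 53 − 7·3 = 32; e = 31 − 32 = -1
t=4: ŷ = 53 − 7·4 = 25; e = 24.5 − 25 = -0.5
t=5: ŷ = 53 − 7·5 = 18; e = 19 − 18 = 1
t=7: ŷ = 53 − 7·7 = 4; e = 2.5 − 4 = -1.5
t=8: ŷ = 53 − 7·8 = -3; e = -1 − (-3) = 2
t=9: ŷ = 53 − 7·9 = -10; e = -9.5 − (-10) = 0.5
t=11: ŷ = 53 − 7·11 = -24; e = -25 − (-24) = -1
Largest |e| is 2 at t = 8, residual 2.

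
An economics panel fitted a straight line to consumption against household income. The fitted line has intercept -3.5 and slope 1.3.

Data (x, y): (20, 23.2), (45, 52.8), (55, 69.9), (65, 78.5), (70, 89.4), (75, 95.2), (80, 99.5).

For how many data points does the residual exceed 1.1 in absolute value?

5

x=20: ŷ = -3.5 + 1.3·20 = 22.5; e = 23.2 − 22.5 = 0.7
x=45: ŷ = -3.5 + 1.3·45 = 55; e = 52.8 − 55 = -2.2
x=55: ŷ = -3.5 + 1.3·55 = 68; e = 69.9 − 68 = 1.9
x=65: ŷ = -3.5 + 1.3·65 = 81; e = 78.5 − 81 = -2.5
x=70: ŷ = -3.5 + 1.3·70 = 87.5; e = 89.4 − 87.5 = 1.9
x=75: ŷ = -3.5 + 1.3·75 = 94; e = 95.2 − 94 = 1.2
x=80: ŷ = -3.5 + 1.3·80 = 100.5; e = 99.5 − 100.5 = -1
|e| > 1.1: x=45 (|e|=2.2), x=55 (|e|=1.9), x=65 (|e|=2.5), x=70 (|e|=1.9), x=75 (|e|=1.2) → 5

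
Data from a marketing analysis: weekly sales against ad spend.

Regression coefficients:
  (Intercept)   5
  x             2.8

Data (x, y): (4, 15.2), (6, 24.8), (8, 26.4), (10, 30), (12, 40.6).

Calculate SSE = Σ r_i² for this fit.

x=4: ŷ = 5 + 2.8·4 = 16.2; r = 15.2 − 16.2 = -1
x=6: ŷ = 5 + 2.8·6 = 21.8; r = 24.8 − 21.8 = 3
x=8: ŷ = 5 + 2.8·8 = 27.4; r = 26.4 − 27.4 = -1
x=10: ŷ = 5 + 2.8·10 = 33; r = 30 − 33 = -3
x=12: ŷ = 5 + 2.8·12 = 38.6; r = 40.6 − 38.6 = 2
SSE = 1 + 9 + 1 + 9 + 4 = 24

SSE = 24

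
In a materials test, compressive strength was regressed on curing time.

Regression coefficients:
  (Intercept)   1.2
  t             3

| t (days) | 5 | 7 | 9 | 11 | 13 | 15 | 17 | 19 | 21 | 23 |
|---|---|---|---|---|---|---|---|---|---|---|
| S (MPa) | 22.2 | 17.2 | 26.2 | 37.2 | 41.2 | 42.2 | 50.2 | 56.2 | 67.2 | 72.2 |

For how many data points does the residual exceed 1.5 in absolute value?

t=5: ŷ = 1.2 + 3·5 = 16.2; r = 22.2 − 16.2 = 6
t=7: ŷ = 1.2 + 3·7 = 22.2; r = 17.2 − 22.2 = -5
t=9: ŷ = 1.2 + 3·9 = 28.2; r = 26.2 − 28.2 = -2
t=11: ŷ = 1.2 + 3·11 = 34.2; r = 37.2 − 34.2 = 3
t=13: ŷ = 1.2 + 3·13 = 40.2; r = 41.2 − 40.2 = 1
t=15: ŷ = 1.2 + 3·15 = 46.2; r = 42.2 − 46.2 = -4
t=17: ŷ = 1.2 + 3·17 = 52.2; r = 50.2 − 52.2 = -2
t=19: ŷ = 1.2 + 3·19 = 58.2; r = 56.2 − 58.2 = -2
t=21: ŷ = 1.2 + 3·21 = 64.2; r = 67.2 − 64.2 = 3
t=23: ŷ = 1.2 + 3·23 = 70.2; r = 72.2 − 70.2 = 2
|r| > 1.5: t=5 (|r|=6), t=7 (|r|=5), t=9 (|r|=2), t=11 (|r|=3), t=15 (|r|=4), t=17 (|r|=2), t=19 (|r|=2), t=21 (|r|=3), t=23 (|r|=2) → 9

9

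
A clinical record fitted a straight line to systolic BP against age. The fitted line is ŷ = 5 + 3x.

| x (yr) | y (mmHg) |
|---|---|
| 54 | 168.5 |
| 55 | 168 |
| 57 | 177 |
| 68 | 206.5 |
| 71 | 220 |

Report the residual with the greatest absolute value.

e = -2.5

x=54: ŷ = 5 + 3·54 = 167; e = 168.5 − 167 = 1.5
x=55: ŷ = 5 + 3·55 = 170; e = 168 − 170 = -2
x=57: ŷ = 5 + 3·57 = 176; e = 177 − 176 = 1
x=68: ŷ = 5 + 3·68 = 209; e = 206.5 − 209 = -2.5
x=71: ŷ = 5 + 3·71 = 218; e = 220 − 218 = 2
Largest |e| is 2.5 at x = 68, residual -2.5.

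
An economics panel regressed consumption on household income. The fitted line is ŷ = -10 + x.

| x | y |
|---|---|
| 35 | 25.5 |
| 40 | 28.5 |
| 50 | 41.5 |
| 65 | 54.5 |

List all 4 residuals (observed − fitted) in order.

x=35: ŷ = -10 + 35 = 25; e = 25.5 − 25 = 0.5
x=40: ŷ = -10 + 40 = 30; e = 28.5 − 30 = -1.5
x=50: ŷ = -10 + 50 = 40; e = 41.5 − 40 = 1.5
x=65: ŷ = -10 + 65 = 55; e = 54.5 − 55 = -0.5

0.5, -1.5, 1.5, -0.5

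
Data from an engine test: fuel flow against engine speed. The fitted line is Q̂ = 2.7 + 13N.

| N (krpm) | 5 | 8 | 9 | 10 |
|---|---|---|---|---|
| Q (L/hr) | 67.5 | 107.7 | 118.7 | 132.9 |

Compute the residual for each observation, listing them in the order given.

N=5: Q̂ = 2.7 + 13·5 = 67.7; e = 67.5 − 67.7 = -0.2
N=8: Q̂ = 2.7 + 13·8 = 106.7; e = 107.7 − 106.7 = 1
N=9: Q̂ = 2.7 + 13·9 = 119.7; e = 118.7 − 119.7 = -1
N=10: Q̂ = 2.7 + 13·10 = 132.7; e = 132.9 − 132.7 = 0.2

-0.2, 1, -1, 0.2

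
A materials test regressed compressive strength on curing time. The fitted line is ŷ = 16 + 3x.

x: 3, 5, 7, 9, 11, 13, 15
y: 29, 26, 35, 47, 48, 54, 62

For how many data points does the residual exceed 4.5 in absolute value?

x=3: ŷ = 16 + 3·3 = 25; e = 29 − 25 = 4
x=5: ŷ = 16 + 3·5 = 31; e = 26 − 31 = -5
x=7: ŷ = 16 + 3·7 = 37; e = 35 − 37 = -2
x=9: ŷ = 16 + 3·9 = 43; e = 47 − 43 = 4
x=11: ŷ = 16 + 3·11 = 49; e = 48 − 49 = -1
x=13: ŷ = 16 + 3·13 = 55; e = 54 − 55 = -1
x=15: ŷ = 16 + 3·15 = 61; e = 62 − 61 = 1
|e| > 4.5: x=5 (|e|=5) → 1

1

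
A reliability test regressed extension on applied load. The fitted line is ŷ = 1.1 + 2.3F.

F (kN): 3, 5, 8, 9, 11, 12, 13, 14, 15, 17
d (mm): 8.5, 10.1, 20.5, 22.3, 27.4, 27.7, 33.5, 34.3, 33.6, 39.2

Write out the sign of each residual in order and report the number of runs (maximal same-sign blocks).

F=3: ŷ = 1.1 + 2.3·3 = 8; e = 8.5 − 8 = 0.5
F=5: ŷ = 1.1 + 2.3·5 = 12.6; e = 10.1 − 12.6 = -2.5
F=8: ŷ = 1.1 + 2.3·8 = 19.5; e = 20.5 − 19.5 = 1
F=9: ŷ = 1.1 + 2.3·9 = 21.8; e = 22.3 − 21.8 = 0.5
F=11: ŷ = 1.1 + 2.3·11 = 26.4; e = 27.4 − 26.4 = 1
F=12: ŷ = 1.1 + 2.3·12 = 28.7; e = 27.7 − 28.7 = -1
F=13: ŷ = 1.1 + 2.3·13 = 31; e = 33.5 − 31 = 2.5
F=14: ŷ = 1.1 + 2.3·14 = 33.3; e = 34.3 − 33.3 = 1
F=15: ŷ = 1.1 + 2.3·15 = 35.6; e = 33.6 − 35.6 = -2
F=17: ŷ = 1.1 + 2.3·17 = 40.2; e = 39.2 − 40.2 = -1
Signs: + − + + + − + + − −
Runs: +×1, −×1, +×3, −×1, +×2, −×2 → 6

6 runs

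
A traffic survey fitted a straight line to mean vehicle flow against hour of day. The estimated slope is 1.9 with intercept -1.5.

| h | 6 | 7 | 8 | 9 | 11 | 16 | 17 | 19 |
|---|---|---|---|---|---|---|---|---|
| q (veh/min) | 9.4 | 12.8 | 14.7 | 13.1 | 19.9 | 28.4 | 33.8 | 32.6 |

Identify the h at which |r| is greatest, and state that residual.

h=6: ŷ = -1.5 + 1.9·6 = 9.9; r = 9.4 − 9.9 = -0.5
h=7: ŷ = -1.5 + 1.9·7 = 11.8; r = 12.8 − 11.8 = 1
h=8: ŷ = -1.5 + 1.9·8 = 13.7; r = 14.7 − 13.7 = 1
h=9: ŷ = -1.5 + 1.9·9 = 15.6; r = 13.1 − 15.6 = -2.5
h=11: ŷ = -1.5 + 1.9·11 = 19.4; r = 19.9 − 19.4 = 0.5
h=16: ŷ = -1.5 + 1.9·16 = 28.9; r = 28.4 − 28.9 = -0.5
h=17: ŷ = -1.5 + 1.9·17 = 30.8; r = 33.8 − 30.8 = 3
h=19: ŷ = -1.5 + 1.9·19 = 34.6; r = 32.6 − 34.6 = -2
Largest |r| is 3 at h = 17, residual 3.

h = 17, r = 3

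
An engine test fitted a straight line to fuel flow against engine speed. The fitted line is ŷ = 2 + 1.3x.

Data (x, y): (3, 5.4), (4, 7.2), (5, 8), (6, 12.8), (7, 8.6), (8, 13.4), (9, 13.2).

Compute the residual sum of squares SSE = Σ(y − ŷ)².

x=3: ŷ = 2 + 1.3·3 = 5.9; e = 5.4 − 5.9 = -0.5
x=4: ŷ = 2 + 1.3·4 = 7.2; e = 7.2 − 7.2 = 0
x=5: ŷ = 2 + 1.3·5 = 8.5; e = 8 − 8.5 = -0.5
x=6: ŷ = 2 + 1.3·6 = 9.8; e = 12.8 − 9.8 = 3
x=7: ŷ = 2 + 1.3·7 = 11.1; e = 8.6 − 11.1 = -2.5
x=8: ŷ = 2 + 1.3·8 = 12.4; e = 13.4 − 12.4 = 1
x=9: ŷ = 2 + 1.3·9 = 13.7; e = 13.2 − 13.7 = -0.5
SSE = 0.25 + 0 + 0.25 + 9 + 6.25 + 1 + 0.25 = 17

SSE = 17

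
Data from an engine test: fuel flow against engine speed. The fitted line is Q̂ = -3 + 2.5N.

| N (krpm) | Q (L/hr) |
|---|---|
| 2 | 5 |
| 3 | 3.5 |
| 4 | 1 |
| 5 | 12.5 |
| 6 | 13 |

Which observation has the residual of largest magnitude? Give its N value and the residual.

N=2: Q̂ = -3 + 2.5·2 = 2; e = 5 − 2 = 3
N=3: Q̂ = -3 + 2.5·3 = 4.5; e = 3.5 − 4.5 = -1
N=4: Q̂ = -3 + 2.5·4 = 7; e = 1 − 7 = -6
N=5: Q̂ = -3 + 2.5·5 = 9.5; e = 12.5 − 9.5 = 3
N=6: Q̂ = -3 + 2.5·6 = 12; e = 13 − 12 = 1
Largest |e| is 6 at N = 4, residual -6.

N = 4, e = -6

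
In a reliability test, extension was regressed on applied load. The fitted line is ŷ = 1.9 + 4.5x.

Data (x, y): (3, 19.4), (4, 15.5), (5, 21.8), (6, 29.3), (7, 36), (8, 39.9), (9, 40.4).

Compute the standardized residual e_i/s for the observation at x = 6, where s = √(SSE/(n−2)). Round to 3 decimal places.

x=3: ŷ = 1.9 + 4.5·3 = 15.4; e = 19.4 − 15.4 = 4
x=4: ŷ = 1.9 + 4.5·4 = 19.9; e = 15.5 − 19.9 = -4.4
x=5: ŷ = 1.9 + 4.5·5 = 24.4; e = 21.8 − 24.4 = -2.6
x=6: ŷ = 1.9 + 4.5·6 = 28.9; e = 29.3 − 28.9 = 0.4
x=7: ŷ = 1.9 + 4.5·7 = 33.4; e = 36 − 33.4 = 2.6
x=8: ŷ = 1.9 + 4.5·8 = 37.9; e = 39.9 − 37.9 = 2
x=9: ŷ = 1.9 + 4.5·9 = 42.4; e = 40.4 − 42.4 = -2
SSE = 16 + 19.36 + 6.76 + 0.16 + 6.76 + 4 + 4 = 57.04
s = √(57.04/5) = 3.37757
e/s = 0.4 / 3.37757 = 0.118

0.118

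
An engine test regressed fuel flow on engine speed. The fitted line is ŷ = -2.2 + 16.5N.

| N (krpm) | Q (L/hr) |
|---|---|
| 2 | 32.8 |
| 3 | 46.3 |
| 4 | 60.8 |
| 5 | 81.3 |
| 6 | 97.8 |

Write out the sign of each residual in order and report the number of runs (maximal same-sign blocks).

N=2: ŷ = -2.2 + 16.5·2 = 30.8; r = 32.8 − 30.8 = 2
N=3: ŷ = -2.2 + 16.5·3 = 47.3; r = 46.3 − 47.3 = -1
N=4: ŷ = -2.2 + 16.5·4 = 63.8; r = 60.8 − 63.8 = -3
N=5: ŷ = -2.2 + 16.5·5 = 80.3; r = 81.3 − 80.3 = 1
N=6: ŷ = -2.2 + 16.5·6 = 96.8; r = 97.8 − 96.8 = 1
Signs: + − − + +
Runs: +×1, −×2, +×2 → 3

3 runs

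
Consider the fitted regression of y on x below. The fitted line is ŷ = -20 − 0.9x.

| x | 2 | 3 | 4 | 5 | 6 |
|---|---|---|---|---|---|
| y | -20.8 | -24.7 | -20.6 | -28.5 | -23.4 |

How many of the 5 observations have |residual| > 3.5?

1

x=2: ŷ = -20 − 0.9·2 = -21.8; r = -20.8 − (-21.8) = 1
x=3: ŷ = -20 − 0.9·3 = -22.7; r = -24.7 − (-22.7) = -2
x=4: ŷ = -20 − 0.9·4 = -23.6; r = -20.6 − (-23.6) = 3
x=5: ŷ = -20 − 0.9·5 = -24.5; r = -28.5 − (-24.5) = -4
x=6: ŷ = -20 − 0.9·6 = -25.4; r = -23.4 − (-25.4) = 2
|r| > 3.5: x=5 (|r|=4) → 1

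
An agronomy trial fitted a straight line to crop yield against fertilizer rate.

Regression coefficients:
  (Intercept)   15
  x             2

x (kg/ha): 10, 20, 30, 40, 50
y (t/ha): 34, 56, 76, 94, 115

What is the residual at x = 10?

e = -1

ŷ = 15 + 2·10 = 35
e = 34 − 35 = -1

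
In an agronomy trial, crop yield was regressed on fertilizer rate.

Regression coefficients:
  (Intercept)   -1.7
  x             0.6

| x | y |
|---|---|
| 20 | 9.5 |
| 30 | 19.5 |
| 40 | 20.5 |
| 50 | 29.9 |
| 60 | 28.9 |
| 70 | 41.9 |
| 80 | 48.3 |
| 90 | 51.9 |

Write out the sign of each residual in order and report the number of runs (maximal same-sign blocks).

x=20: ŷ = -1.7 + 0.6·20 = 10.3; r = 9.5 − 10.3 = -0.8
x=30: ŷ = -1.7 + 0.6·30 = 16.3; r = 19.5 − 16.3 = 3.2
x=40: ŷ = -1.7 + 0.6·40 = 22.3; r = 20.5 − 22.3 = -1.8
x=50: ŷ = -1.7 + 0.6·50 = 28.3; r = 29.9 − 28.3 = 1.6
x=60: ŷ = -1.7 + 0.6·60 = 34.3; r = 28.9 − 34.3 = -5.4
x=70: ŷ = -1.7 + 0.6·70 = 40.3; r = 41.9 − 40.3 = 1.6
x=80: ŷ = -1.7 + 0.6·80 = 46.3; r = 48.3 − 46.3 = 2
x=90: ŷ = -1.7 + 0.6·90 = 52.3; r = 51.9 − 52.3 = -0.4
Signs: − + − + − + + −
Runs: −×1, +×1, −×1, +×1, −×1, +×2, −×1 → 7

7 runs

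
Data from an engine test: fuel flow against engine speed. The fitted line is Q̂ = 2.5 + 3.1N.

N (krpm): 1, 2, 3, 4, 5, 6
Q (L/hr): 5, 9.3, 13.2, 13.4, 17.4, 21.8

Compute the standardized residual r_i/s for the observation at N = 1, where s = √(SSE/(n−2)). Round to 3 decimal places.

N=1: Q̂ = 2.5 + 3.1·1 = 5.6; r = 5 − 5.6 = -0.6
N=2: Q̂ = 2.5 + 3.1·2 = 8.7; r = 9.3 − 8.7 = 0.6
N=3: Q̂ = 2.5 + 3.1·3 = 11.8; r = 13.2 − 11.8 = 1.4
N=4: Q̂ = 2.5 + 3.1·4 = 14.9; r = 13.4 − 14.9 = -1.5
N=5: Q̂ = 2.5 + 3.1·5 = 18; r = 17.4 − 18 = -0.6
N=6: Q̂ = 2.5 + 3.1·6 = 21.1; r = 21.8 − 21.1 = 0.7
SSE = 0.36 + 0.36 + 1.96 + 2.25 + 0.36 + 0.49 = 5.78
s = √(5.78/4) = 1.20208
r/s = -0.6 / 1.20208 = -0.499

-0.499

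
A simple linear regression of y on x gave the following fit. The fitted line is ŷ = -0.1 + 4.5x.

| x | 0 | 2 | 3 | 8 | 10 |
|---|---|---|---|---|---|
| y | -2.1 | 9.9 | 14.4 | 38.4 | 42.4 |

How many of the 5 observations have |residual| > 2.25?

2

x=0: ŷ = -0.1 + 4.5·0 = -0.1; r = -2.1 − (-0.1) = -2
x=2: ŷ = -0.1 + 4.5·2 = 8.9; r = 9.9 − 8.9 = 1
x=3: ŷ = -0.1 + 4.5·3 = 13.4; r = 14.4 − 13.4 = 1
x=8: ŷ = -0.1 + 4.5·8 = 35.9; r = 38.4 − 35.9 = 2.5
x=10: ŷ = -0.1 + 4.5·10 = 44.9; r = 42.4 − 44.9 = -2.5
|r| > 2.25: x=8 (|r|=2.5), x=10 (|r|=2.5) → 2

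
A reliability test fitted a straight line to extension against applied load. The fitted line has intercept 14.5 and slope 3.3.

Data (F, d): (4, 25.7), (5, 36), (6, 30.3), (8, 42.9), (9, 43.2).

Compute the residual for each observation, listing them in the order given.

-2, 5, -4, 2, -1

F=4: d̂ = 14.5 + 3.3·4 = 27.7; e = 25.7 − 27.7 = -2
F=5: d̂ = 14.5 + 3.3·5 = 31; e = 36 − 31 = 5
F=6: d̂ = 14.5 + 3.3·6 = 34.3; e = 30.3 − 34.3 = -4
F=8: d̂ = 14.5 + 3.3·8 = 40.9; e = 42.9 − 40.9 = 2
F=9: d̂ = 14.5 + 3.3·9 = 44.2; e = 43.2 − 44.2 = -1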